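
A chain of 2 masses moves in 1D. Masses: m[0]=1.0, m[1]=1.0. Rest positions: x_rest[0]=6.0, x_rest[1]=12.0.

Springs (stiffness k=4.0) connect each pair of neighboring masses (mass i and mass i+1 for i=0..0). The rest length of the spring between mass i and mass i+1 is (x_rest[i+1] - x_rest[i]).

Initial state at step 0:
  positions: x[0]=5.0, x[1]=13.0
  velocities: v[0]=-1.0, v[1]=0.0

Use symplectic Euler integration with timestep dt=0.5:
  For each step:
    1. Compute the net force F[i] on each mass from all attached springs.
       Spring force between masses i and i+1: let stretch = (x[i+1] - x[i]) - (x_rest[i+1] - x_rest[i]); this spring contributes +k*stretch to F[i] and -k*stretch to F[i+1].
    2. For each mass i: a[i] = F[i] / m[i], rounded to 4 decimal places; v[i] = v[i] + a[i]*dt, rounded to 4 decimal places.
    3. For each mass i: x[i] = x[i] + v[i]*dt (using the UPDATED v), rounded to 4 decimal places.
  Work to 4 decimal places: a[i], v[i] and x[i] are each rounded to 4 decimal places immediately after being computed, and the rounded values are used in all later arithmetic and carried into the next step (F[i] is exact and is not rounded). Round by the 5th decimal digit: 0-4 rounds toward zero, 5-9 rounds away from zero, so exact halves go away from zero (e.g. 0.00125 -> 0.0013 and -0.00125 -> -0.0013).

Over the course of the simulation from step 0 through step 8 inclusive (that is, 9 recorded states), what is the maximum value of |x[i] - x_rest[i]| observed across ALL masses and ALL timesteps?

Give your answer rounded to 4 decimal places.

Step 0: x=[5.0000 13.0000] v=[-1.0000 0.0000]
Step 1: x=[6.5000 11.0000] v=[3.0000 -4.0000]
Step 2: x=[6.5000 10.5000] v=[0.0000 -1.0000]
Step 3: x=[4.5000 12.0000] v=[-4.0000 3.0000]
Step 4: x=[4.0000 12.0000] v=[-1.0000 0.0000]
Step 5: x=[5.5000 10.0000] v=[3.0000 -4.0000]
Step 6: x=[5.5000 9.5000] v=[0.0000 -1.0000]
Step 7: x=[3.5000 11.0000] v=[-4.0000 3.0000]
Step 8: x=[3.0000 11.0000] v=[-1.0000 0.0000]
Max displacement = 3.0000

Answer: 3.0000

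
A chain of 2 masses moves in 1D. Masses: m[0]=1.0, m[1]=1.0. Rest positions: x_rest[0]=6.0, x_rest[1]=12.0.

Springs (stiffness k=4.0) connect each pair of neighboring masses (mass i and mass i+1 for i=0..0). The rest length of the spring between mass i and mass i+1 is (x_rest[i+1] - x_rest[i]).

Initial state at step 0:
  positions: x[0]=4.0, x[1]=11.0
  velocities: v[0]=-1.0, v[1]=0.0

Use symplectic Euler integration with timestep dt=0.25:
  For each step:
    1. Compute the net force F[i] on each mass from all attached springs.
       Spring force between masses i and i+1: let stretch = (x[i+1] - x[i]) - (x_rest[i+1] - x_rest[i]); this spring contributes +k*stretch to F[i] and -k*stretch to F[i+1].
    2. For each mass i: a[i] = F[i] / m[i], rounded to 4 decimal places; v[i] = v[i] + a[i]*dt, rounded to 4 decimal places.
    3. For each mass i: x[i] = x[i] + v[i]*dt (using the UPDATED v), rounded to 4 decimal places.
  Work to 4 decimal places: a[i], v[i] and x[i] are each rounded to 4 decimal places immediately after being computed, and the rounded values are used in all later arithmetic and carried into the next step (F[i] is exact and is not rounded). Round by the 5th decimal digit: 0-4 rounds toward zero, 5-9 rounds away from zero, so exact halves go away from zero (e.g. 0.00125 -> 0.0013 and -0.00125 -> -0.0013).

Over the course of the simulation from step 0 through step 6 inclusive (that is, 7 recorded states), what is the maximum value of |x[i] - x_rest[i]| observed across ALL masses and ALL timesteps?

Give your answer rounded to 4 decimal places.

Answer: 2.5702

Derivation:
Step 0: x=[4.0000 11.0000] v=[-1.0000 0.0000]
Step 1: x=[4.0000 10.7500] v=[0.0000 -1.0000]
Step 2: x=[4.1875 10.3125] v=[0.7500 -1.7500]
Step 3: x=[4.4063 9.8438] v=[0.8750 -1.8750]
Step 4: x=[4.4844 9.5157] v=[0.3125 -1.3125]
Step 5: x=[4.3204 9.4298] v=[-0.6562 -0.3438]
Step 6: x=[3.9337 9.5665] v=[-1.5468 0.5468]
Max displacement = 2.5702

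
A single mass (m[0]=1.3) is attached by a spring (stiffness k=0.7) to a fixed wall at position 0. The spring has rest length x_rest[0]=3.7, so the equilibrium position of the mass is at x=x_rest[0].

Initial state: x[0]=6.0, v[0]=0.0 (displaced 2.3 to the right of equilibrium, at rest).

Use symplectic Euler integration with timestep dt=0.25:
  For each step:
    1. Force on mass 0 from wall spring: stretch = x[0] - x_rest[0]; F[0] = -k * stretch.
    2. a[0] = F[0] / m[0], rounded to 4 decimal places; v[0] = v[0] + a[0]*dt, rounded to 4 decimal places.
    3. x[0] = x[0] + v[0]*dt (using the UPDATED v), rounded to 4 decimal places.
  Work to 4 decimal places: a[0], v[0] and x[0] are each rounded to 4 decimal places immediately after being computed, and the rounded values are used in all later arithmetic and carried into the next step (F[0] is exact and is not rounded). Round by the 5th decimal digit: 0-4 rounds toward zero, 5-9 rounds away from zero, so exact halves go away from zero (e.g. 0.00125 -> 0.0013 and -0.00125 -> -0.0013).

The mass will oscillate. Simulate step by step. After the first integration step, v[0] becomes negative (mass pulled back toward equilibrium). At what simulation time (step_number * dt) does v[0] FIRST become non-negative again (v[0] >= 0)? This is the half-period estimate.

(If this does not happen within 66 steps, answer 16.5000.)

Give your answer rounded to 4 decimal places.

Step 0: x=[6.0000] v=[0.0000]
Step 1: x=[5.9226] v=[-0.3096]
Step 2: x=[5.7704] v=[-0.6088]
Step 3: x=[5.5485] v=[-0.8875]
Step 4: x=[5.2644] v=[-1.1363]
Step 5: x=[4.9277] v=[-1.3469]
Step 6: x=[4.5497] v=[-1.5122]
Step 7: x=[4.1431] v=[-1.6266]
Step 8: x=[3.7215] v=[-1.6863]
Step 9: x=[3.2992] v=[-1.6892]
Step 10: x=[2.8904] v=[-1.6353]
Step 11: x=[2.5088] v=[-1.5263]
Step 12: x=[2.1673] v=[-1.3660]
Step 13: x=[1.8774] v=[-1.1597]
Step 14: x=[1.6488] v=[-0.9144]
Step 15: x=[1.4892] v=[-0.6383]
Step 16: x=[1.4040] v=[-0.3407]
Step 17: x=[1.3961] v=[-0.0316]
Step 18: x=[1.4658] v=[0.2786]
First v>=0 after going negative at step 18, time=4.5000

Answer: 4.5000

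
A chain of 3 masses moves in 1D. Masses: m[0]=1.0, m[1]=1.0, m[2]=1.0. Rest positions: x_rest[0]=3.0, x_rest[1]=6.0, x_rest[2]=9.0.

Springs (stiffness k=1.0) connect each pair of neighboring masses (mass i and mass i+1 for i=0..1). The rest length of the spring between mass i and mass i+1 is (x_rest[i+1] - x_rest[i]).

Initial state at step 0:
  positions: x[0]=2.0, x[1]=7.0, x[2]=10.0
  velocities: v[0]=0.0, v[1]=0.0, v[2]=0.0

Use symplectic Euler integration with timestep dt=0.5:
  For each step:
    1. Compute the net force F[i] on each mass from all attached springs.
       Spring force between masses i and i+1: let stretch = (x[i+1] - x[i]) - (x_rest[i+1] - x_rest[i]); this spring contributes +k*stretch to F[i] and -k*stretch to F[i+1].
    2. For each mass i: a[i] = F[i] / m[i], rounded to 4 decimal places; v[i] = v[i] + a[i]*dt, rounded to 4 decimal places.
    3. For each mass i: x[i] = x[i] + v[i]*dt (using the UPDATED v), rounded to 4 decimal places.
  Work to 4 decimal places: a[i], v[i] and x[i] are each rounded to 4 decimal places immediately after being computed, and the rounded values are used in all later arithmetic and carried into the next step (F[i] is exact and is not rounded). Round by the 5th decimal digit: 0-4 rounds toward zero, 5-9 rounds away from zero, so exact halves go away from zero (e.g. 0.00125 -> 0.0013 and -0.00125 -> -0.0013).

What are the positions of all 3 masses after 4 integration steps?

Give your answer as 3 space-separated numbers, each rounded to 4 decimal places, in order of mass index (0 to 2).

Step 0: x=[2.0000 7.0000 10.0000] v=[0.0000 0.0000 0.0000]
Step 1: x=[2.5000 6.5000 10.0000] v=[1.0000 -1.0000 0.0000]
Step 2: x=[3.2500 5.8750 9.8750] v=[1.5000 -1.2500 -0.2500]
Step 3: x=[3.9063 5.5938 9.5000] v=[1.3125 -0.5625 -0.7500]
Step 4: x=[4.2345 5.8673 8.8985] v=[0.6563 0.5469 -1.2031]

Answer: 4.2345 5.8673 8.8985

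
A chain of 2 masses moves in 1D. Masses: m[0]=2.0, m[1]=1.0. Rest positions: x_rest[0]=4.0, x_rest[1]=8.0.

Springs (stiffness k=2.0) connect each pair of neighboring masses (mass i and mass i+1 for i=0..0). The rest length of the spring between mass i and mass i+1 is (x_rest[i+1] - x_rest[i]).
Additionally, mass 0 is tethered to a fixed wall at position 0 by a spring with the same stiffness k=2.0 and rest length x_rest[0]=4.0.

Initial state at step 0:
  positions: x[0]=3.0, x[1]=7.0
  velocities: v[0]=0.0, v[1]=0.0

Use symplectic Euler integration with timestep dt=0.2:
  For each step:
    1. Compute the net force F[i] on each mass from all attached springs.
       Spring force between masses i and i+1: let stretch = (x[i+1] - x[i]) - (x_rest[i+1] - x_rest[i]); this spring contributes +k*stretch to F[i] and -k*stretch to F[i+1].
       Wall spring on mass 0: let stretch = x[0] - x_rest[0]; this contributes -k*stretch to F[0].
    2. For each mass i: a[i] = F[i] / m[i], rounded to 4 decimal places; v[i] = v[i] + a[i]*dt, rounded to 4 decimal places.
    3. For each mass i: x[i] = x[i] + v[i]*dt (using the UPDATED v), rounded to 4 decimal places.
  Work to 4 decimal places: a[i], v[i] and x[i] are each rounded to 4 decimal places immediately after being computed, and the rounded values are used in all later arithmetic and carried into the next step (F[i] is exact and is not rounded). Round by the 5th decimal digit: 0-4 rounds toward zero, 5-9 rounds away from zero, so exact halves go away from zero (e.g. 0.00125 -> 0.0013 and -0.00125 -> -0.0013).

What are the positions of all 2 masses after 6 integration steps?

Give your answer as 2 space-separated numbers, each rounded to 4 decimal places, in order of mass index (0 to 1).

Answer: 3.6460 7.1841

Derivation:
Step 0: x=[3.0000 7.0000] v=[0.0000 0.0000]
Step 1: x=[3.0400 7.0000] v=[0.2000 0.0000]
Step 2: x=[3.1168 7.0032] v=[0.3840 0.0160]
Step 3: x=[3.2244 7.0155] v=[0.5379 0.0614]
Step 4: x=[3.3546 7.0445] v=[0.6512 0.1450]
Step 5: x=[3.4983 7.0983] v=[0.7183 0.2690]
Step 6: x=[3.6460 7.1841] v=[0.7386 0.4290]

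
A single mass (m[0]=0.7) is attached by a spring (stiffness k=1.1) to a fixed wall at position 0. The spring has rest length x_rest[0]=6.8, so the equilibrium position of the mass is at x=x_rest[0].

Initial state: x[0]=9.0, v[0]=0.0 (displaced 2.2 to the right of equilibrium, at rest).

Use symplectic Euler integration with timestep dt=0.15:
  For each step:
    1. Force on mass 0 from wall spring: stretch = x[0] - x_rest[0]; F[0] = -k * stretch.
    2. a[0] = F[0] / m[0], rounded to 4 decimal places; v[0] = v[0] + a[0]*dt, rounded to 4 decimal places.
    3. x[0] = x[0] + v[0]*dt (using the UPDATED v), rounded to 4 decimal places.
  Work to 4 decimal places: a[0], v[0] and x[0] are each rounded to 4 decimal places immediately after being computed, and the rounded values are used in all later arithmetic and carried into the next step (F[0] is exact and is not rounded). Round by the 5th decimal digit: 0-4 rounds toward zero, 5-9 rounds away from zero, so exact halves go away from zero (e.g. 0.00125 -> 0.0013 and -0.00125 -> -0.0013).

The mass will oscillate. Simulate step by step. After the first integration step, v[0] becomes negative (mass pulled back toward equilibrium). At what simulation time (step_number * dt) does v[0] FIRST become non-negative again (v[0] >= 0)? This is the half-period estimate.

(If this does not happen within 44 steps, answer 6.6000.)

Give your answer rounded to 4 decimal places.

Answer: 2.5500

Derivation:
Step 0: x=[9.0000] v=[0.0000]
Step 1: x=[8.9222] v=[-0.5186]
Step 2: x=[8.7694] v=[-1.0188]
Step 3: x=[8.5470] v=[-1.4830]
Step 4: x=[8.2628] v=[-1.8948]
Step 5: x=[7.9269] v=[-2.2396]
Step 6: x=[7.5511] v=[-2.5052]
Step 7: x=[7.1488] v=[-2.6822]
Step 8: x=[6.7341] v=[-2.7644]
Step 9: x=[6.3218] v=[-2.7489]
Step 10: x=[5.9264] v=[-2.6362]
Step 11: x=[5.5619] v=[-2.4303]
Step 12: x=[5.2411] v=[-2.1385]
Step 13: x=[4.9755] v=[-1.7710]
Step 14: x=[4.7744] v=[-1.3409]
Step 15: x=[4.6449] v=[-0.8634]
Step 16: x=[4.5916] v=[-0.3554]
Step 17: x=[4.6164] v=[0.1651]
First v>=0 after going negative at step 17, time=2.5500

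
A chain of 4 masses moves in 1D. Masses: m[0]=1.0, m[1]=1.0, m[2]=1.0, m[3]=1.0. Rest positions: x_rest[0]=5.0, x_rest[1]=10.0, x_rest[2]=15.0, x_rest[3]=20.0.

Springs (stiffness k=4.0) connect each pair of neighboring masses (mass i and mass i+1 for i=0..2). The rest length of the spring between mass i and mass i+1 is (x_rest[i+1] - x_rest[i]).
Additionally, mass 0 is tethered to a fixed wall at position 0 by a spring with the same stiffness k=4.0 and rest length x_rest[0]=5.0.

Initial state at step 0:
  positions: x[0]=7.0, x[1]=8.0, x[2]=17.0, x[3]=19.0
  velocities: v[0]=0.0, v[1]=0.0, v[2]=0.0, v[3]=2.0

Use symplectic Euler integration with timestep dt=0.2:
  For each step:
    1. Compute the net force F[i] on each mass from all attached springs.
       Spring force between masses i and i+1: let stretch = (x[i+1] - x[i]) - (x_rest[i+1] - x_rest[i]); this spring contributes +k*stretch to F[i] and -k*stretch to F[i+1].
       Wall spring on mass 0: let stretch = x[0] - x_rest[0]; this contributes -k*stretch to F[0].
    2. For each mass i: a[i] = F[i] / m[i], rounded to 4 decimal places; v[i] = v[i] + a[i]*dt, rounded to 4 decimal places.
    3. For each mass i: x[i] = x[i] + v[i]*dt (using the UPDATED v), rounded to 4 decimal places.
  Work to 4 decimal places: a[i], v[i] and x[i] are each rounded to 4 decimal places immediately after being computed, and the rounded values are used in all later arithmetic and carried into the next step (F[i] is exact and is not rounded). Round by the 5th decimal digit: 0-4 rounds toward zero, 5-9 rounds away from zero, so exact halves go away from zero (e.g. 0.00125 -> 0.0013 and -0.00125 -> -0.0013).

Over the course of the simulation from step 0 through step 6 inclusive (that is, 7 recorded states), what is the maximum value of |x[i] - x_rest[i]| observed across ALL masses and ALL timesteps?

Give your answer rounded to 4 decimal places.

Answer: 2.4319

Derivation:
Step 0: x=[7.0000 8.0000 17.0000 19.0000] v=[0.0000 0.0000 0.0000 2.0000]
Step 1: x=[6.0400 9.2800 15.8800 19.8800] v=[-4.8000 6.4000 -5.6000 4.4000]
Step 2: x=[4.6320 11.0976 14.3440 20.9200] v=[-7.0400 9.0880 -7.6800 5.2000]
Step 3: x=[3.5174 12.4001 13.3407 21.7078] v=[-5.5731 6.5126 -5.0163 3.9392]
Step 4: x=[3.2612 12.4319 13.5257 21.9569] v=[-1.2809 0.1589 0.9249 1.2455]
Step 5: x=[3.9505 11.1714 14.8847 21.6570] v=[3.4467 -6.3026 6.7948 -1.4995]
Step 6: x=[5.1631 9.3497 16.7331 21.0735] v=[6.0630 -9.1087 9.2420 -2.9173]
Max displacement = 2.4319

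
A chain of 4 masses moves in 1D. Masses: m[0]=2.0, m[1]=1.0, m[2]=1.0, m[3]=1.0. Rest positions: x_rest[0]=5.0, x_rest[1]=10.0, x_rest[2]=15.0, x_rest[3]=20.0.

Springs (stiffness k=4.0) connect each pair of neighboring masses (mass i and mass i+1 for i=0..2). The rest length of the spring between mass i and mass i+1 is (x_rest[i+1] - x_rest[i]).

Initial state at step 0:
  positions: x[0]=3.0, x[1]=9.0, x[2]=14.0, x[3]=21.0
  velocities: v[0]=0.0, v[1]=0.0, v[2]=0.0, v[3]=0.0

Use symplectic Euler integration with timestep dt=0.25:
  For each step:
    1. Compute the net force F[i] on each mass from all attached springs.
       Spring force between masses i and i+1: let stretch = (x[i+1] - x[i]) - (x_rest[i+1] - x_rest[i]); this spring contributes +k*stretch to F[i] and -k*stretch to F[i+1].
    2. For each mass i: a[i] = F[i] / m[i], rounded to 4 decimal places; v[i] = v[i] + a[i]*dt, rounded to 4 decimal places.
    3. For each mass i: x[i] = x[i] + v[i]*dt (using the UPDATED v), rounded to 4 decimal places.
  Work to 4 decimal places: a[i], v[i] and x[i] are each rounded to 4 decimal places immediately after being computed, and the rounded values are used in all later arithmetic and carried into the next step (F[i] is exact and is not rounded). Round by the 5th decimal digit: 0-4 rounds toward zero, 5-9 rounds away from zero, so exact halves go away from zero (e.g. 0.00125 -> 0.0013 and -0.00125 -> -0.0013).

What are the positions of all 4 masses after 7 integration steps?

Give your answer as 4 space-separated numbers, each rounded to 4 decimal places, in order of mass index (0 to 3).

Step 0: x=[3.0000 9.0000 14.0000 21.0000] v=[0.0000 0.0000 0.0000 0.0000]
Step 1: x=[3.1250 8.7500 14.5000 20.5000] v=[0.5000 -1.0000 2.0000 -2.0000]
Step 2: x=[3.3281 8.5313 15.0625 19.7500] v=[0.8125 -0.8750 2.2500 -3.0000]
Step 3: x=[3.5566 8.6446 15.1641 19.0781] v=[0.9141 0.4530 0.4063 -2.6875]
Step 4: x=[3.7961 9.1157 14.6143 18.6777] v=[0.9581 1.8845 -2.1992 -1.6015]
Step 5: x=[4.0756 9.6316 13.7057 18.5115] v=[1.1179 2.0635 -3.6344 -0.6649]
Step 6: x=[4.4246 9.7770 12.9800 18.3938] v=[1.3959 0.5816 -2.9027 -0.4707]
Step 7: x=[4.8176 9.3851 12.8070 18.1727] v=[1.5721 -1.5678 -0.6919 -0.8845]

Answer: 4.8176 9.3851 12.8070 18.1727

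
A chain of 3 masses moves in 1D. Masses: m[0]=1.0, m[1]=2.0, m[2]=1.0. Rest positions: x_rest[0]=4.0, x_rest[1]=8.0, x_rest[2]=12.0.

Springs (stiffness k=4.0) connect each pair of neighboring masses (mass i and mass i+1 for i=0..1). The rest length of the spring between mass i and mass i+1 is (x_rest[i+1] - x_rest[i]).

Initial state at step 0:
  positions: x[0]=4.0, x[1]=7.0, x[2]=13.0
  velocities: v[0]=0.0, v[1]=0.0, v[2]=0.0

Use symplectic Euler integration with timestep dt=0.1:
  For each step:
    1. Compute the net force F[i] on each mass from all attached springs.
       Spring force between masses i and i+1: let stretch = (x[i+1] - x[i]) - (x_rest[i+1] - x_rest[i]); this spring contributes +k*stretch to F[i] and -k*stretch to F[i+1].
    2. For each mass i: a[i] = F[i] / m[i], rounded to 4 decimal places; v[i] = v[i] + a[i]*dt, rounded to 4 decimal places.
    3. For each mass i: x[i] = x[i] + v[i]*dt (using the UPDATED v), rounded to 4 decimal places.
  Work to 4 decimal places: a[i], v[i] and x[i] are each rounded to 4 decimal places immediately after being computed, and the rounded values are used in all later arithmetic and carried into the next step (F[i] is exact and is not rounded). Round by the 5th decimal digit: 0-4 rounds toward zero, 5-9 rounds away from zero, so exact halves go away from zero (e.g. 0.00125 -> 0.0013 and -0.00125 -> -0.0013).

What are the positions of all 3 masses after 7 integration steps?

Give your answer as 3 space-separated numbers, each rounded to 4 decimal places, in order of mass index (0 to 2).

Step 0: x=[4.0000 7.0000 13.0000] v=[0.0000 0.0000 0.0000]
Step 1: x=[3.9600 7.0600 12.9200] v=[-0.4000 0.6000 -0.8000]
Step 2: x=[3.8840 7.1752 12.7656] v=[-0.7600 1.1520 -1.5440]
Step 3: x=[3.7797 7.3364 12.5476] v=[-1.0435 1.6118 -2.1802]
Step 4: x=[3.6576 7.5307 12.2811] v=[-1.2208 1.9427 -2.6647]
Step 5: x=[3.5304 7.7425 11.9846] v=[-1.2716 2.1182 -2.9649]
Step 6: x=[3.4117 7.9549 11.6784] v=[-1.1868 2.1242 -3.0617]
Step 7: x=[3.3148 8.1509 11.3833] v=[-0.9695 1.9603 -2.9511]

Answer: 3.3148 8.1509 11.3833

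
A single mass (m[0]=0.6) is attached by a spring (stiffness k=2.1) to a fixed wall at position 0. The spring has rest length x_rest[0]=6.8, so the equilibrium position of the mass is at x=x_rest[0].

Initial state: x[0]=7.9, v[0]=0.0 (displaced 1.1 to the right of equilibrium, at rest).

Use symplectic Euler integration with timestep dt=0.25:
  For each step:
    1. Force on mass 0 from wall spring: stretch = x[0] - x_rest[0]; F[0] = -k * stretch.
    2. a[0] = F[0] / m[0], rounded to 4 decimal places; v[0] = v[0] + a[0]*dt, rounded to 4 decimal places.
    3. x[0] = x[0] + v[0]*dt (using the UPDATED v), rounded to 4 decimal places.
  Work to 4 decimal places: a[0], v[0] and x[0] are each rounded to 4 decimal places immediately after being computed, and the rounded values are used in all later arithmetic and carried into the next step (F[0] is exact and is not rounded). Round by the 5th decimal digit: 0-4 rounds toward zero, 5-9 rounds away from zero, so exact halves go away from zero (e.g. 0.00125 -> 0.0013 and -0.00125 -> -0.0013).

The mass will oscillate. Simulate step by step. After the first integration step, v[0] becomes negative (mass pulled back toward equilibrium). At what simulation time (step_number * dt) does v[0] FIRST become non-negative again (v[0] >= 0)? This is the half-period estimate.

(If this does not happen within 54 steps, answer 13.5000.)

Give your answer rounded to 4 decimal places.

Step 0: x=[7.9000] v=[0.0000]
Step 1: x=[7.6594] v=[-0.9625]
Step 2: x=[7.2308] v=[-1.7145]
Step 3: x=[6.7079] v=[-2.0915]
Step 4: x=[6.2052] v=[-2.0109]
Step 5: x=[5.8326] v=[-1.4905]
Step 6: x=[5.6716] v=[-0.6440]
Step 7: x=[5.7575] v=[0.3434]
First v>=0 after going negative at step 7, time=1.7500

Answer: 1.7500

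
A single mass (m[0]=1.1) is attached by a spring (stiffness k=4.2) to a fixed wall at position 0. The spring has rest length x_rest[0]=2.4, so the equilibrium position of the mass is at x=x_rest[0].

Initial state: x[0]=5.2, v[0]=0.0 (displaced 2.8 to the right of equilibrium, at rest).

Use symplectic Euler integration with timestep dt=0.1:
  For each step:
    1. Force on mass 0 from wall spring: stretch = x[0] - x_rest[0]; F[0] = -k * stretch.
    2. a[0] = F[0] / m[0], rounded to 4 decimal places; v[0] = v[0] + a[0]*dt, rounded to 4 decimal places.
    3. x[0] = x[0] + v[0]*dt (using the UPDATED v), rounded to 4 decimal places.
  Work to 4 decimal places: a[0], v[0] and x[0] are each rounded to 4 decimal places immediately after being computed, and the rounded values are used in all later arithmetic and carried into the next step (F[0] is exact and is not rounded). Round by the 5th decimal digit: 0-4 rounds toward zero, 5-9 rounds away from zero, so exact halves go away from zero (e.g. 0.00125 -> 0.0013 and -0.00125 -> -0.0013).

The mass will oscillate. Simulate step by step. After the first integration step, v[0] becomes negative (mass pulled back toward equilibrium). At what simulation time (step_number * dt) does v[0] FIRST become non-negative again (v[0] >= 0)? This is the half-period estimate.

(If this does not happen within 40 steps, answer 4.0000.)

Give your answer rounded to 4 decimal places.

Step 0: x=[5.2000] v=[0.0000]
Step 1: x=[5.0931] v=[-1.0691]
Step 2: x=[4.8834] v=[-2.0974]
Step 3: x=[4.5788] v=[-3.0456]
Step 4: x=[4.1911] v=[-3.8775]
Step 5: x=[3.7350] v=[-4.5614]
Step 6: x=[3.2279] v=[-5.0711]
Step 7: x=[2.6892] v=[-5.3872]
Step 8: x=[2.1394] v=[-5.4976]
Step 9: x=[1.5996] v=[-5.3981]
Step 10: x=[1.0904] v=[-5.0925]
Step 11: x=[0.6312] v=[-4.5925]
Step 12: x=[0.2395] v=[-3.9171]
Step 13: x=[-0.0697] v=[-3.0922]
Step 14: x=[-0.2846] v=[-2.1492]
Step 15: x=[-0.3970] v=[-1.1242]
Step 16: x=[-0.4026] v=[-0.0563]
Step 17: x=[-0.3012] v=[1.0138]
First v>=0 after going negative at step 17, time=1.7000

Answer: 1.7000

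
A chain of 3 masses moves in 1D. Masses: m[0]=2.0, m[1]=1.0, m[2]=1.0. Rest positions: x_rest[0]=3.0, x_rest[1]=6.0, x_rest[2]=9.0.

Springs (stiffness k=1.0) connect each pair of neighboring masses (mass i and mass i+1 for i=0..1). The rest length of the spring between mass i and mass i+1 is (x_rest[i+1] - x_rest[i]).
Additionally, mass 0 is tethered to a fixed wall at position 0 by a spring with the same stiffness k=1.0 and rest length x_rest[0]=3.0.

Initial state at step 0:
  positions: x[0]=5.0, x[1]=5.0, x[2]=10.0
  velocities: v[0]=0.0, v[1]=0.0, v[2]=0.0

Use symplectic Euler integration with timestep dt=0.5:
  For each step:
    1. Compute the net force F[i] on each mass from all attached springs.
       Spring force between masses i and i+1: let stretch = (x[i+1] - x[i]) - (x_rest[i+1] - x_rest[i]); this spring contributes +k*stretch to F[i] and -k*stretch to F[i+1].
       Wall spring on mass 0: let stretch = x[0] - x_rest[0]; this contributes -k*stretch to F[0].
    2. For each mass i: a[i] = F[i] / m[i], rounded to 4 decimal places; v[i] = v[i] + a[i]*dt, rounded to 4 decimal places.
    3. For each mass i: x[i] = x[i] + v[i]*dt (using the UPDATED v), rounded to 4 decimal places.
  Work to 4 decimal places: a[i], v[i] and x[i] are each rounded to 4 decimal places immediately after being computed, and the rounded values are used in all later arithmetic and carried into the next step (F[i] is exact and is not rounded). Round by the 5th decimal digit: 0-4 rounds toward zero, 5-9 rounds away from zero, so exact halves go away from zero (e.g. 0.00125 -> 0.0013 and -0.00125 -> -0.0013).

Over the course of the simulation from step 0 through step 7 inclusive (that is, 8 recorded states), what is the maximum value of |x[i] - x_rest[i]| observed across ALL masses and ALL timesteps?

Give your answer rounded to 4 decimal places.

Step 0: x=[5.0000 5.0000 10.0000] v=[0.0000 0.0000 0.0000]
Step 1: x=[4.3750 6.2500 9.5000] v=[-1.2500 2.5000 -1.0000]
Step 2: x=[3.4375 7.8438 8.9375] v=[-1.8750 3.1875 -1.1250]
Step 3: x=[2.6211 8.6094 8.8516] v=[-1.6328 1.5312 -0.1719]
Step 4: x=[2.2256 7.9385 9.4551] v=[-0.7910 -1.3419 1.2070]
Step 5: x=[2.2661 6.2185 10.4295] v=[0.0809 -3.4401 1.9487]
Step 6: x=[2.5174 4.5631 11.1011] v=[0.5025 -3.3108 1.3432]
Step 7: x=[2.7097 4.0308 10.8882] v=[0.3846 -1.0647 -0.4258]
Max displacement = 2.6094

Answer: 2.6094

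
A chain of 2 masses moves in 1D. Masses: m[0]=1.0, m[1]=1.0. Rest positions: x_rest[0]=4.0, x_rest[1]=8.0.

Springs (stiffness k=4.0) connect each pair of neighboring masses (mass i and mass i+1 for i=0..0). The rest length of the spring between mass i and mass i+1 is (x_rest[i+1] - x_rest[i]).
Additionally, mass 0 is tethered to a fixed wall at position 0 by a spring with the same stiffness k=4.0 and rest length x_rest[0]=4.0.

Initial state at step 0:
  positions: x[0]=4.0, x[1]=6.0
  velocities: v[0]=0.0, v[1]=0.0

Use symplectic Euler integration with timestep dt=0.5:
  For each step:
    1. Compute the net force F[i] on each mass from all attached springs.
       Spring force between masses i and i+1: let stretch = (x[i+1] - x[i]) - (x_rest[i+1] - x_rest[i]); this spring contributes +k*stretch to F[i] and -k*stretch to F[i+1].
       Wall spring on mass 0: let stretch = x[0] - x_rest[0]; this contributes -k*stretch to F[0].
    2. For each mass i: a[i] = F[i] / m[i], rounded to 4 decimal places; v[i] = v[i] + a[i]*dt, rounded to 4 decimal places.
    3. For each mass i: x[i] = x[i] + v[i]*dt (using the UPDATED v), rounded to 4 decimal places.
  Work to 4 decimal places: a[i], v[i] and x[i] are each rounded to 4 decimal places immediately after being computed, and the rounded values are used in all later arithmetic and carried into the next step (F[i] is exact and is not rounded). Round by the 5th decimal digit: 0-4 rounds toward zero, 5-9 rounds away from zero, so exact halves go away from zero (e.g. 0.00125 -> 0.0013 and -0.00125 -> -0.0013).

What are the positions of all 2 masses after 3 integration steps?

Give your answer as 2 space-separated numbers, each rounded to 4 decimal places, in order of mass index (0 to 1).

Step 0: x=[4.0000 6.0000] v=[0.0000 0.0000]
Step 1: x=[2.0000 8.0000] v=[-4.0000 4.0000]
Step 2: x=[4.0000 8.0000] v=[4.0000 0.0000]
Step 3: x=[6.0000 8.0000] v=[4.0000 0.0000]

Answer: 6.0000 8.0000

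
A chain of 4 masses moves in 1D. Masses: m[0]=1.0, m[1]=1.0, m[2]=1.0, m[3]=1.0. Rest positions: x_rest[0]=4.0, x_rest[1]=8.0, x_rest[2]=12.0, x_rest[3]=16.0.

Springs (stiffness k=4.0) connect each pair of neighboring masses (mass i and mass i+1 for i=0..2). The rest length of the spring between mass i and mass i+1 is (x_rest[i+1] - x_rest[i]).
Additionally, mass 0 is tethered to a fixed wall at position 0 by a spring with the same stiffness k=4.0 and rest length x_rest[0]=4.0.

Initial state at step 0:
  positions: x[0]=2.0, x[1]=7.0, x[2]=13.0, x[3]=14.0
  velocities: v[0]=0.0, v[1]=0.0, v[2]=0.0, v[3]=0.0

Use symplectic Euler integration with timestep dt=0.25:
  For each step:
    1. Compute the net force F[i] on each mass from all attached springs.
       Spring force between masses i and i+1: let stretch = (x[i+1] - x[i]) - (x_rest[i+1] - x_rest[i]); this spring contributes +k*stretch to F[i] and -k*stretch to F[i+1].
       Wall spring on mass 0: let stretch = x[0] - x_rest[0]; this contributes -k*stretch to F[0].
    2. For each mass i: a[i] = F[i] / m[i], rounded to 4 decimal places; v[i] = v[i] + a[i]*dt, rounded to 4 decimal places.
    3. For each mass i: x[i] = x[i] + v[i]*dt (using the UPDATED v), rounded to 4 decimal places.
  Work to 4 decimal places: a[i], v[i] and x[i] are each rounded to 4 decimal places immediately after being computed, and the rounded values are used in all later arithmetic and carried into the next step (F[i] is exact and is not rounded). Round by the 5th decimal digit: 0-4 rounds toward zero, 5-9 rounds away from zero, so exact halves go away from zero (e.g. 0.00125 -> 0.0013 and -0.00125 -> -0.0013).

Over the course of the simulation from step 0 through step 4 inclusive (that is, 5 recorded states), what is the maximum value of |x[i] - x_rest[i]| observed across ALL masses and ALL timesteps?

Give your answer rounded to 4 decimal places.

Step 0: x=[2.0000 7.0000 13.0000 14.0000] v=[0.0000 0.0000 0.0000 0.0000]
Step 1: x=[2.7500 7.2500 11.7500 14.7500] v=[3.0000 1.0000 -5.0000 3.0000]
Step 2: x=[3.9375 7.5000 10.1250 15.7500] v=[4.7500 1.0000 -6.5000 4.0000]
Step 3: x=[5.0313 7.5156 9.2500 16.3438] v=[4.3750 0.0625 -3.5000 2.3750]
Step 4: x=[5.4883 7.3438 9.7149 16.1641] v=[1.8280 -0.6874 1.8594 -0.7188]
Max displacement = 2.7500

Answer: 2.7500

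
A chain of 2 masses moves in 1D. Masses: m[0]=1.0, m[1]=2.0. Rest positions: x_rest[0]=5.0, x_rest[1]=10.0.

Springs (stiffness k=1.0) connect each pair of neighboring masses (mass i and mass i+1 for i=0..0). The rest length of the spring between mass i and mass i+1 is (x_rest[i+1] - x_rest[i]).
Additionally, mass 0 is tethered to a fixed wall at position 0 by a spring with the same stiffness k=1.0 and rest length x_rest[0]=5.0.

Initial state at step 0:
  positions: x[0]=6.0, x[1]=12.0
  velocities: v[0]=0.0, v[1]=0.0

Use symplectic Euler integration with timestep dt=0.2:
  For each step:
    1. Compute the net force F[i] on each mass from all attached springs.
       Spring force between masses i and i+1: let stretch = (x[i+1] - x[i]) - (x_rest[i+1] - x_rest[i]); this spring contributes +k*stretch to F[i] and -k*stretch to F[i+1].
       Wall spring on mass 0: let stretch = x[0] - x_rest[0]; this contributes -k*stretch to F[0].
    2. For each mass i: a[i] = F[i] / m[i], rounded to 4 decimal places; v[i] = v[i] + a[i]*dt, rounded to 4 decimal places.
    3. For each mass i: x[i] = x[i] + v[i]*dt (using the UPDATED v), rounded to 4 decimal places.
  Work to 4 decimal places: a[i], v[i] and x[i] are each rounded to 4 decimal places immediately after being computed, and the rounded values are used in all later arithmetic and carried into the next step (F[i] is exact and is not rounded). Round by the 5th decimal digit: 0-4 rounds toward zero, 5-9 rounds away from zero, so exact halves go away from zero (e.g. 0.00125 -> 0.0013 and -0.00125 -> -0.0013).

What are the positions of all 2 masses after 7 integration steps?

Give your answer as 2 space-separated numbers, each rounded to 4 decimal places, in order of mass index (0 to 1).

Answer: 5.9148 11.4857

Derivation:
Step 0: x=[6.0000 12.0000] v=[0.0000 0.0000]
Step 1: x=[6.0000 11.9800] v=[0.0000 -0.1000]
Step 2: x=[5.9992 11.9404] v=[-0.0040 -0.1980]
Step 3: x=[5.9961 11.8820] v=[-0.0156 -0.2921]
Step 4: x=[5.9886 11.8059] v=[-0.0376 -0.3807]
Step 5: x=[5.9742 11.7134] v=[-0.0719 -0.4624]
Step 6: x=[5.9504 11.6061] v=[-0.1189 -0.5363]
Step 7: x=[5.9148 11.4857] v=[-0.1778 -0.6019]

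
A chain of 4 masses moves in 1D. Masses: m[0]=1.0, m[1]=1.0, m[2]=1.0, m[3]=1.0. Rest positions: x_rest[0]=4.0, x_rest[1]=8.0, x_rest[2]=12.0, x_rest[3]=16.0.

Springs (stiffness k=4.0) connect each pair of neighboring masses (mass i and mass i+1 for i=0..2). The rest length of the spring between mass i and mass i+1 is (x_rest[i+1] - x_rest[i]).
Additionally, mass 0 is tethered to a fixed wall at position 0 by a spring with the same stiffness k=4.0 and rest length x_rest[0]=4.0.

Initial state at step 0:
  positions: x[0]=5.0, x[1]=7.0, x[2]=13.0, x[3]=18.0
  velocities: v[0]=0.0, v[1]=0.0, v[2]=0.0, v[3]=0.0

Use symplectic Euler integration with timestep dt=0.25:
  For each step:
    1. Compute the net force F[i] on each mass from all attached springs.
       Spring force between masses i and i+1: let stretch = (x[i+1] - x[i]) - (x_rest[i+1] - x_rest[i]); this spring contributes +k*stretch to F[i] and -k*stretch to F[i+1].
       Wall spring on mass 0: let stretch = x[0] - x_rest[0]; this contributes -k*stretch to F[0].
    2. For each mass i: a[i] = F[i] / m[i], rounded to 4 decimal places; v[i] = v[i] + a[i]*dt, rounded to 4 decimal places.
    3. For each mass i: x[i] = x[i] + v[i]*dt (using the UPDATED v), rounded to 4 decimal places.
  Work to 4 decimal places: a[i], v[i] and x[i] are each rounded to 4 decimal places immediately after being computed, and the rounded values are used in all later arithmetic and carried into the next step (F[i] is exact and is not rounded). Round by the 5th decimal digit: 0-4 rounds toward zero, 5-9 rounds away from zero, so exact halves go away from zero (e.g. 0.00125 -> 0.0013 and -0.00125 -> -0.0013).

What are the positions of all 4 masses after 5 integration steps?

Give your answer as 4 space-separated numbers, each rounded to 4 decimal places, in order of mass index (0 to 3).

Answer: 4.9161 8.6162 13.3291 15.6006

Derivation:
Step 0: x=[5.0000 7.0000 13.0000 18.0000] v=[0.0000 0.0000 0.0000 0.0000]
Step 1: x=[4.2500 8.0000 12.7500 17.7500] v=[-3.0000 4.0000 -1.0000 -1.0000]
Step 2: x=[3.3750 9.2500 12.5625 17.2500] v=[-3.5000 5.0000 -0.7500 -2.0000]
Step 3: x=[3.1250 9.8594 12.7188 16.5781] v=[-1.0000 2.4375 0.6250 -2.6875]
Step 4: x=[3.7774 9.5000 13.1250 15.9414] v=[2.6094 -1.4375 1.6249 -2.5468]
Step 5: x=[4.9161 8.6162 13.3291 15.6006] v=[4.5546 -3.5351 0.8163 -1.3632]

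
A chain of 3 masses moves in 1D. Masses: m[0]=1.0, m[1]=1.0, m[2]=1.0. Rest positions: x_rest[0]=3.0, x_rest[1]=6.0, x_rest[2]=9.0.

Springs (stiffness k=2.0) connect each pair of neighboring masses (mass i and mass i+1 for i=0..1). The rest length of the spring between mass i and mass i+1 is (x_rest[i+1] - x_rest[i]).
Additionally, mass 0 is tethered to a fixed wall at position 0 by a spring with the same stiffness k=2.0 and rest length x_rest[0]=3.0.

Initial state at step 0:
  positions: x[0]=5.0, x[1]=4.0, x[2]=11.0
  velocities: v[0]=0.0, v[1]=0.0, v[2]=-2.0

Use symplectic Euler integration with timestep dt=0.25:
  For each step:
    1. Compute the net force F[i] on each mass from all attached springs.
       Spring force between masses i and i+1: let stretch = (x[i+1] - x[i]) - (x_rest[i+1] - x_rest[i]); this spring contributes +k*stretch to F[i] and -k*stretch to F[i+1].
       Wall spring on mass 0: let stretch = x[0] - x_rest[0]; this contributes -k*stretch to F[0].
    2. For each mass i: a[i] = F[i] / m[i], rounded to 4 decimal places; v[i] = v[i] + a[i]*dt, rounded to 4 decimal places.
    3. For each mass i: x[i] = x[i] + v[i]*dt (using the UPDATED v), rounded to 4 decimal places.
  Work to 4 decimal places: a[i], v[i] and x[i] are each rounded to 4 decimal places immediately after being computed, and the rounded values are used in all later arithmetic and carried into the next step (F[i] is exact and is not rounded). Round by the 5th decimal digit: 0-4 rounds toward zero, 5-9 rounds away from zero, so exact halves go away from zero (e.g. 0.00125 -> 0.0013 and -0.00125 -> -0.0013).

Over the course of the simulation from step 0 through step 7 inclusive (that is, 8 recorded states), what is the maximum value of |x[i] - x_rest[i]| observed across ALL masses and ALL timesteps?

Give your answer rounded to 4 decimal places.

Step 0: x=[5.0000 4.0000 11.0000] v=[0.0000 0.0000 -2.0000]
Step 1: x=[4.2500 5.0000 10.0000] v=[-3.0000 4.0000 -4.0000]
Step 2: x=[3.0625 6.5313 8.7500] v=[-4.7500 6.1250 -5.0000]
Step 3: x=[1.9258 7.9063 7.5977] v=[-4.5469 5.5000 -4.6094]
Step 4: x=[1.2959 8.4952 6.8589] v=[-2.5196 2.3555 -2.9551]
Step 5: x=[1.4039 7.9796 6.6997] v=[0.4321 -2.0623 -0.6370]
Step 6: x=[2.1584 6.4821 7.0755] v=[3.0180 -5.9901 1.5030]
Step 7: x=[3.1836 4.5183 7.7521] v=[4.1007 -7.8553 2.7063]
Max displacement = 2.4952

Answer: 2.4952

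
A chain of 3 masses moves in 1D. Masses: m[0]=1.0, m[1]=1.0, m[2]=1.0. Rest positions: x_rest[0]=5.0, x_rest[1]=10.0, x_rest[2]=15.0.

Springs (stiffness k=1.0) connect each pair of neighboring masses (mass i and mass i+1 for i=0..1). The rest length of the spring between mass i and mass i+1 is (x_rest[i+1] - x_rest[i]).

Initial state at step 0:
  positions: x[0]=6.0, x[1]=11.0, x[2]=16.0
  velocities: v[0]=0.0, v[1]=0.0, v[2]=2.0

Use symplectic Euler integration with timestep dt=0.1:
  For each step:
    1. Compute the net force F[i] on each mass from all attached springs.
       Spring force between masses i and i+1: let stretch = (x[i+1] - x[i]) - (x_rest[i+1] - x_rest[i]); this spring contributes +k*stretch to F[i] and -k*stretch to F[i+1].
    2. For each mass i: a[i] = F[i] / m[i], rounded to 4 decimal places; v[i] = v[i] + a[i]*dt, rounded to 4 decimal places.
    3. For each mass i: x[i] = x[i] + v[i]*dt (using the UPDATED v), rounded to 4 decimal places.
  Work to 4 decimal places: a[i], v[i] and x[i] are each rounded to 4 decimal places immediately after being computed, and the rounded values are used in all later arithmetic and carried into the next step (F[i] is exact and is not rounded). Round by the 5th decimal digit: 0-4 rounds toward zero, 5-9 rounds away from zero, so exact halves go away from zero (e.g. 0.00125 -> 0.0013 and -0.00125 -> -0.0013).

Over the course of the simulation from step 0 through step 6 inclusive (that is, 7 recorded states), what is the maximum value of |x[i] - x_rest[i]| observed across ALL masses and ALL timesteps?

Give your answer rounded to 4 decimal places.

Answer: 2.1322

Derivation:
Step 0: x=[6.0000 11.0000 16.0000] v=[0.0000 0.0000 2.0000]
Step 1: x=[6.0000 11.0000 16.2000] v=[0.0000 0.0000 2.0000]
Step 2: x=[6.0000 11.0020 16.3980] v=[0.0000 0.0200 1.9800]
Step 3: x=[6.0000 11.0079 16.5920] v=[0.0002 0.0594 1.9404]
Step 4: x=[6.0001 11.0196 16.7802] v=[0.0010 0.1170 1.8820]
Step 5: x=[6.0004 11.0387 16.9608] v=[0.0030 0.1911 1.8059]
Step 6: x=[6.0011 11.0667 17.1322] v=[0.0068 0.2795 1.7137]
Max displacement = 2.1322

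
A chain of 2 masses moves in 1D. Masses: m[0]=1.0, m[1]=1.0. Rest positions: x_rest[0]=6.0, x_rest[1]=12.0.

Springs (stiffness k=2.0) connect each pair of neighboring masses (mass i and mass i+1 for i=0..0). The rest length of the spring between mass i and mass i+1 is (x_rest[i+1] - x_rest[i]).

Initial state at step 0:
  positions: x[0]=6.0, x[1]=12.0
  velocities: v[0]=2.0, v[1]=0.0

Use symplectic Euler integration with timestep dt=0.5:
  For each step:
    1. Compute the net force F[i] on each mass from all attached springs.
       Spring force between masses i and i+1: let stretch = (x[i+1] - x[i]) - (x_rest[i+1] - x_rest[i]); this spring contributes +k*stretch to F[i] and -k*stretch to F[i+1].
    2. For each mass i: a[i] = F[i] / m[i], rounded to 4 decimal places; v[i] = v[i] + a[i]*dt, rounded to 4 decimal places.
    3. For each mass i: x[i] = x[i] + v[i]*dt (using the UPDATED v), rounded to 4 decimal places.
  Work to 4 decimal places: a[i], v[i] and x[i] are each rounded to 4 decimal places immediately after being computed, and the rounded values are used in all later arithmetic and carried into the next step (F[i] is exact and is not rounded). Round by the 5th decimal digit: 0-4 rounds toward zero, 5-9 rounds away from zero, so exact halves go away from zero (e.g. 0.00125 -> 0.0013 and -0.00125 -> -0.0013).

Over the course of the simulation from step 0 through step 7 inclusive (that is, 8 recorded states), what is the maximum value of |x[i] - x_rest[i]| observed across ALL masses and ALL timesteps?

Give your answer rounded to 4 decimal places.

Answer: 4.0000

Derivation:
Step 0: x=[6.0000 12.0000] v=[2.0000 0.0000]
Step 1: x=[7.0000 12.0000] v=[2.0000 0.0000]
Step 2: x=[7.5000 12.5000] v=[1.0000 1.0000]
Step 3: x=[7.5000 13.5000] v=[0.0000 2.0000]
Step 4: x=[7.5000 14.5000] v=[0.0000 2.0000]
Step 5: x=[8.0000 15.0000] v=[1.0000 1.0000]
Step 6: x=[9.0000 15.0000] v=[2.0000 0.0000]
Step 7: x=[10.0000 15.0000] v=[2.0000 0.0000]
Max displacement = 4.0000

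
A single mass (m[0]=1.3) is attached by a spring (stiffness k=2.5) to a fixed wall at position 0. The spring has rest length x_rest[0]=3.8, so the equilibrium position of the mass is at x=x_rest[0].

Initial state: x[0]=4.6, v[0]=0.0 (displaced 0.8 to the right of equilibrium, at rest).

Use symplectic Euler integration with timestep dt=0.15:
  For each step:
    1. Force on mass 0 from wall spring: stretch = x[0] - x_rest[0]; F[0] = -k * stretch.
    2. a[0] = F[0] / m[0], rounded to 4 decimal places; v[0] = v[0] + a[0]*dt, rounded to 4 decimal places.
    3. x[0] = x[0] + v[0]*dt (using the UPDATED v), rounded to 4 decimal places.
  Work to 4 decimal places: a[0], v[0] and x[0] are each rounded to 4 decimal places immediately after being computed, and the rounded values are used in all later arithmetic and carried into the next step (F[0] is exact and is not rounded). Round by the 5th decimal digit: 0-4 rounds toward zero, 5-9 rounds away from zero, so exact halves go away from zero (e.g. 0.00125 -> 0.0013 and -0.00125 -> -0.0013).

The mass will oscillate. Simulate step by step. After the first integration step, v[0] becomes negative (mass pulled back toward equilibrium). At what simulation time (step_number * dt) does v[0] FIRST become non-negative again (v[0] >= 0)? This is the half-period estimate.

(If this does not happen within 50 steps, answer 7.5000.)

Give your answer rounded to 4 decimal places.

Step 0: x=[4.6000] v=[0.0000]
Step 1: x=[4.5654] v=[-0.2308]
Step 2: x=[4.4977] v=[-0.4516]
Step 3: x=[4.3998] v=[-0.6529]
Step 4: x=[4.2759] v=[-0.8259]
Step 5: x=[4.1314] v=[-0.9632]
Step 6: x=[3.9726] v=[-1.0588]
Step 7: x=[3.8063] v=[-1.1086]
Step 8: x=[3.6397] v=[-1.1104]
Step 9: x=[3.4801] v=[-1.0642]
Step 10: x=[3.3343] v=[-0.9719]
Step 11: x=[3.2087] v=[-0.8376]
Step 12: x=[3.1087] v=[-0.6670]
Step 13: x=[3.0386] v=[-0.4676]
Step 14: x=[3.0014] v=[-0.2480]
Step 15: x=[2.9988] v=[-0.0176]
Step 16: x=[3.0308] v=[0.2135]
First v>=0 after going negative at step 16, time=2.4000

Answer: 2.4000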